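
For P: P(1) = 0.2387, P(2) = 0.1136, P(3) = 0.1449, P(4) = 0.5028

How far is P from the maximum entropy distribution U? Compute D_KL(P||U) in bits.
0.2476 bits

U(i) = 1/4 for all i

D_KL(P||U) = Σ P(x) log₂(P(x) / (1/4))
           = Σ P(x) log₂(P(x)) + log₂(4)
           = log₂(4) - H(P)

H(P) = -Σ P(x) log₂(P(x)):
  -P(1)·log₂(P(1)) = -(0.2387)·log₂(0.2387) = 0.49333
  -P(2)·log₂(P(2)) = -(0.1136)·log₂(0.1136) = 0.35647
  -P(3)·log₂(P(3)) = -(0.1449)·log₂(0.1449) = 0.40382
  -P(4)·log₂(P(4)) = -(0.5028)·log₂(0.5028) = 0.49875
H(P) = 0.49333 + 0.35647 + 0.40382 + 0.49875 = 1.75237 bits

log₂(4) = 2.00000 bits

D_KL(P||U) = 2.00000 - 1.75237 = 0.24763 ≈ 0.2476 bits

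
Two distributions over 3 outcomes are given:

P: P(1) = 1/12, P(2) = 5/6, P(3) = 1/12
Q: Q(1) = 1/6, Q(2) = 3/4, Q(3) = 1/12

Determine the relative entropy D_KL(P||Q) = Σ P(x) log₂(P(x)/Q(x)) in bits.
0.0433 bits

D_KL(P||Q) = Σ P(x) log₂(P(x)/Q(x))

Computing term by term:
  P(1)·log₂(P(1)/Q(1)) = (1/12)·log₂((1/12)/(1/6)) = -0.08333
  P(2)·log₂(P(2)/Q(2)) = (5/6)·log₂((5/6)/(3/4)) = 0.12667
  P(3)·log₂(P(3)/Q(3)) = (1/12)·log₂((1/12)/(1/12)) = 0.00000

D_KL(P||Q) = -0.08333 + 0.12667 + 0.00000 = 0.04334 ≈ 0.0433 bits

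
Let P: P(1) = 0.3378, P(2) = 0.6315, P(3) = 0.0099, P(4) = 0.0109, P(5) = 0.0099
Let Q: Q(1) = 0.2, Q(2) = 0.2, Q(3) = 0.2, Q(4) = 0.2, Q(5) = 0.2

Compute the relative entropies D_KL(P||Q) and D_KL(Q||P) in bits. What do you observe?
D_KL(P||Q) = 1.1713 bits, D_KL(Q||P) = 2.0911 bits. The two directions give different values (D_KL(Q||P) exceeds D_KL(P||Q) by 0.9198 bits): KL divergence is asymmetric.

D_KL(P||Q) = Σ P(x) log₂(P(x)/Q(x))

Computing term by term:
  P(1)·log₂(P(1)/Q(1)) = 0.3378·log₂(0.3378/0.2) = 0.25543
  P(2)·log₂(P(2)/Q(2)) = 0.6315·log₂(0.6315/0.2) = 1.04752
  P(3)·log₂(P(3)/Q(3)) = 0.0099·log₂(0.0099/0.2) = -0.04293
  P(4)·log₂(P(4)/Q(4)) = 0.0109·log₂(0.0109/0.2) = -0.04575
  P(5)·log₂(P(5)/Q(5)) = 0.0099·log₂(0.0099/0.2) = -0.04293

D_KL(P||Q) = 0.25543 + 1.04752 - 0.04293 - 0.04575 - 0.04293 = 1.17134 ≈ 1.1713 bits

D_KL(Q||P) = Σ Q(x) log₂(Q(x)/P(x))

Computing term by term:
  Q(1)·log₂(Q(1)/P(1)) = 0.2·log₂(0.2/0.3378) = -0.15123
  Q(2)·log₂(Q(2)/P(2)) = 0.2·log₂(0.2/0.6315) = -0.33176
  Q(3)·log₂(Q(3)/P(3)) = 0.2·log₂(0.2/0.0099) = 0.86729
  Q(4)·log₂(Q(4)/P(4)) = 0.2·log₂(0.2/0.0109) = 0.83952
  Q(5)·log₂(Q(5)/P(5)) = 0.2·log₂(0.2/0.0099) = 0.86729

D_KL(Q||P) = -0.15123 - 0.33176 + 0.86729 + 0.83952 + 0.86729 = 2.09111 ≈ 2.0911 bits

These are NOT equal (difference: 0.9198 bits). KL divergence is asymmetric: D_KL(P||Q) ≠ D_KL(Q||P) in general.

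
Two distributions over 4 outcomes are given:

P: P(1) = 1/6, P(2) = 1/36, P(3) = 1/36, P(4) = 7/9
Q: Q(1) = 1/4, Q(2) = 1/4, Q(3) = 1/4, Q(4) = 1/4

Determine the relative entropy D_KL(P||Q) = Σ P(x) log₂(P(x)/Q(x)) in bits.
1.0000 bits

D_KL(P||Q) = Σ P(x) log₂(P(x)/Q(x))

Computing term by term:
  P(1)·log₂(P(1)/Q(1)) = (1/6)·log₂((1/6)/(1/4)) = -0.09749
  P(2)·log₂(P(2)/Q(2)) = (1/36)·log₂((1/36)/(1/4)) = -0.08805
  P(3)·log₂(P(3)/Q(3)) = (1/36)·log₂((1/36)/(1/4)) = -0.08805
  P(4)·log₂(P(4)/Q(4)) = (7/9)·log₂((7/9)/(1/4)) = 1.27356

D_KL(P||Q) = -0.09749 - 0.08805 - 0.08805 + 1.27356 = 0.99997 ≈ 1.0000 bits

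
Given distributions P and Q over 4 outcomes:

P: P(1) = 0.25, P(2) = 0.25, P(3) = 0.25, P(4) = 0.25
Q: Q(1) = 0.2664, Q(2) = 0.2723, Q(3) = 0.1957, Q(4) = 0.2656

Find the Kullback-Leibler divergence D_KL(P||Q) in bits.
0.0128 bits

D_KL(P||Q) = Σ P(x) log₂(P(x)/Q(x))

Computing term by term:
  P(1)·log₂(P(1)/Q(1)) = 0.25·log₂(0.25/0.2664) = -0.02292
  P(2)·log₂(P(2)/Q(2)) = 0.25·log₂(0.25/0.2723) = -0.03082
  P(3)·log₂(P(3)/Q(3)) = 0.25·log₂(0.25/0.1957) = 0.08832
  P(4)·log₂(P(4)/Q(4)) = 0.25·log₂(0.25/0.2656) = -0.02183

D_KL(P||Q) = -0.02292 - 0.03082 + 0.08832 - 0.02183 = 0.01275 ≈ 0.0128 bits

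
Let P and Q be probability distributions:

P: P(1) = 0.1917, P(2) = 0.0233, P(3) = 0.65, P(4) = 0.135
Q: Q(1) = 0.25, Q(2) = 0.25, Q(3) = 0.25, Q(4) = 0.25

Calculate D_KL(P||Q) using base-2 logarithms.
0.6228 bits

D_KL(P||Q) = Σ P(x) log₂(P(x)/Q(x))

Computing term by term:
  P(1)·log₂(P(1)/Q(1)) = 0.1917·log₂(0.1917/0.25) = -0.07344
  P(2)·log₂(P(2)/Q(2)) = 0.0233·log₂(0.0233/0.25) = -0.07977
  P(3)·log₂(P(3)/Q(3)) = 0.65·log₂(0.65/0.25) = 0.89603
  P(4)·log₂(P(4)/Q(4)) = 0.135·log₂(0.135/0.25) = -0.12001

D_KL(P||Q) = -0.07344 - 0.07977 + 0.89603 - 0.12001 = 0.62281 ≈ 0.6228 bits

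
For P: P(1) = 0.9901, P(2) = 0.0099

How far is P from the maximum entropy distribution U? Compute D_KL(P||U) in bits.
0.9199 bits

U(i) = 1/2 for all i

D_KL(P||U) = Σ P(x) log₂(P(x) / (1/2))
           = Σ P(x) log₂(P(x)) + log₂(2)
           = log₂(2) - H(P)

H(P) = -Σ P(x) log₂(P(x)):
  -P(1)·log₂(P(1)) = -(0.9901)·log₂(0.9901) = 0.01421
  -P(2)·log₂(P(2)) = -(0.0099)·log₂(0.0099) = 0.06592
H(P) = 0.01421 + 0.06592 = 0.08013 bits

log₂(2) = 1.00000 bits

D_KL(P||U) = 1.00000 - 0.08013 = 0.91987 ≈ 0.9199 bits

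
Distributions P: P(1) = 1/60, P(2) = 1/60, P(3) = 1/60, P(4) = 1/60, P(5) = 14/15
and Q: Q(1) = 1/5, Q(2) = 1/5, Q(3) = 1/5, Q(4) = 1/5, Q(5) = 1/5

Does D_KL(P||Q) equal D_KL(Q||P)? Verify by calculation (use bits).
D_KL(P||Q) = 1.8352 bits, D_KL(Q||P) = 2.4235 bits. No — D_KL(P||Q) ≠ D_KL(Q||P) for this pair.

D_KL(P||Q) = Σ P(x) log₂(P(x)/Q(x))

Computing term by term:
  P(1)·log₂(P(1)/Q(1)) = (1/60)·log₂((1/60)/(1/5)) = -0.05975
  P(2)·log₂(P(2)/Q(2)) = (1/60)·log₂((1/60)/(1/5)) = -0.05975
  P(3)·log₂(P(3)/Q(3)) = (1/60)·log₂((1/60)/(1/5)) = -0.05975
  P(4)·log₂(P(4)/Q(4)) = (1/60)·log₂((1/60)/(1/5)) = -0.05975
  P(5)·log₂(P(5)/Q(5)) = (14/15)·log₂((14/15)/(1/5)) = 2.07423

D_KL(P||Q) = -0.05975 - 0.05975 - 0.05975 - 0.05975 + 2.07423 = 1.83523 ≈ 1.8352 bits

D_KL(Q||P) = Σ Q(x) log₂(Q(x)/P(x))

Computing term by term:
  Q(1)·log₂(Q(1)/P(1)) = (1/5)·log₂((1/5)/(1/60)) = 0.71699
  Q(2)·log₂(Q(2)/P(2)) = (1/5)·log₂((1/5)/(1/60)) = 0.71699
  Q(3)·log₂(Q(3)/P(3)) = (1/5)·log₂((1/5)/(1/60)) = 0.71699
  Q(4)·log₂(Q(4)/P(4)) = (1/5)·log₂((1/5)/(1/60)) = 0.71699
  Q(5)·log₂(Q(5)/P(5)) = (1/5)·log₂((1/5)/(14/15)) = -0.44448

D_KL(Q||P) = 0.71699 + 0.71699 + 0.71699 + 0.71699 - 0.44448 = 2.42348 ≈ 2.4235 bits

These are NOT equal (difference: 0.5883 bits). KL divergence is asymmetric: D_KL(P||Q) ≠ D_KL(Q||P) in general.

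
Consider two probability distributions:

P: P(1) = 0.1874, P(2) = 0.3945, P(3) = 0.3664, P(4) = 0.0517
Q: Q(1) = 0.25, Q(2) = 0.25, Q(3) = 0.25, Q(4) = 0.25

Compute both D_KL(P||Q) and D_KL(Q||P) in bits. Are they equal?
D_KL(P||Q) = 0.2662 bits, D_KL(Q||P) = 0.3700 bits. No, they are not equal.

D_KL(P||Q) = Σ P(x) log₂(P(x)/Q(x))

Computing term by term:
  P(1)·log₂(P(1)/Q(1)) = 0.1874·log₂(0.1874/0.25) = -0.07792
  P(2)·log₂(P(2)/Q(2)) = 0.3945·log₂(0.3945/0.25) = 0.25962
  P(3)·log₂(P(3)/Q(3)) = 0.3664·log₂(0.3664/0.25) = 0.20207
  P(4)·log₂(P(4)/Q(4)) = 0.0517·log₂(0.0517/0.25) = -0.11755

D_KL(P||Q) = -0.07792 + 0.25962 + 0.20207 - 0.11755 = 0.26622 ≈ 0.2662 bits

D_KL(Q||P) = Σ Q(x) log₂(Q(x)/P(x))

Computing term by term:
  Q(1)·log₂(Q(1)/P(1)) = 0.25·log₂(0.25/0.1874) = 0.10395
  Q(2)·log₂(Q(2)/P(2)) = 0.25·log₂(0.25/0.3945) = -0.16452
  Q(3)·log₂(Q(3)/P(3)) = 0.25·log₂(0.25/0.3664) = -0.13787
  Q(4)·log₂(Q(4)/P(4)) = 0.25·log₂(0.25/0.0517) = 0.56842

D_KL(Q||P) = 0.10395 - 0.16452 - 0.13787 + 0.56842 = 0.36998 ≈ 0.3700 bits

These are NOT equal (difference: 0.1038 bits). KL divergence is asymmetric: D_KL(P||Q) ≠ D_KL(Q||P) in general.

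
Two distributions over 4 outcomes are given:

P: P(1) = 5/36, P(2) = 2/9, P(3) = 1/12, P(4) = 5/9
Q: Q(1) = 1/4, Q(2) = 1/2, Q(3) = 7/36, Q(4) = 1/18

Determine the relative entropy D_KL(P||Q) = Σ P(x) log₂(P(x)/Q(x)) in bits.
1.3659 bits

D_KL(P||Q) = Σ P(x) log₂(P(x)/Q(x))

Computing term by term:
  P(1)·log₂(P(1)/Q(1)) = (5/36)·log₂((5/36)/(1/4)) = -0.11778
  P(2)·log₂(P(2)/Q(2)) = (2/9)·log₂((2/9)/(1/2)) = -0.25998
  P(3)·log₂(P(3)/Q(3)) = (1/12)·log₂((1/12)/(7/36)) = -0.10187
  P(4)·log₂(P(4)/Q(4)) = (5/9)·log₂((5/9)/(1/18)) = 1.84552

D_KL(P||Q) = -0.11778 - 0.25998 - 0.10187 + 1.84552 = 1.36589 ≈ 1.3659 bits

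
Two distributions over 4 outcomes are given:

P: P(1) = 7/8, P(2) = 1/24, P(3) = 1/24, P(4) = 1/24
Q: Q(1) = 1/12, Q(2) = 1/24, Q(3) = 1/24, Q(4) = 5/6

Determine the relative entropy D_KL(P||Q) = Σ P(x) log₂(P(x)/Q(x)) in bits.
2.7882 bits

D_KL(P||Q) = Σ P(x) log₂(P(x)/Q(x))

Computing term by term:
  P(1)·log₂(P(1)/Q(1)) = (7/8)·log₂((7/8)/(1/12)) = 2.96828
  P(2)·log₂(P(2)/Q(2)) = (1/24)·log₂((1/24)/(1/24)) = 0.00000
  P(3)·log₂(P(3)/Q(3)) = (1/24)·log₂((1/24)/(1/24)) = 0.00000
  P(4)·log₂(P(4)/Q(4)) = (1/24)·log₂((1/24)/(5/6)) = -0.18008

D_KL(P||Q) = 2.96828 + 0.00000 + 0.00000 - 0.18008 = 2.78820 ≈ 2.7882 bits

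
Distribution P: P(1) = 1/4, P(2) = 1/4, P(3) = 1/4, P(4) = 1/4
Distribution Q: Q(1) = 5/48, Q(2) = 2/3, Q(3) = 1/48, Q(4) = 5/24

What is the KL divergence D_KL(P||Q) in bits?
0.9240 bits

D_KL(P||Q) = Σ P(x) log₂(P(x)/Q(x))

Computing term by term:
  P(1)·log₂(P(1)/Q(1)) = (1/4)·log₂((1/4)/(5/48)) = 0.31576
  P(2)·log₂(P(2)/Q(2)) = (1/4)·log₂((1/4)/(2/3)) = -0.35376
  P(3)·log₂(P(3)/Q(3)) = (1/4)·log₂((1/4)/(1/48)) = 0.89624
  P(4)·log₂(P(4)/Q(4)) = (1/4)·log₂((1/4)/(5/24)) = 0.06576

D_KL(P||Q) = 0.31576 - 0.35376 + 0.89624 + 0.06576 = 0.92400 ≈ 0.9240 bits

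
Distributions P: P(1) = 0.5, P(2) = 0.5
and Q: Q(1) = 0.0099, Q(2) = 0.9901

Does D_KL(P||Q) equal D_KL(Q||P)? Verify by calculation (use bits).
D_KL(P||Q) = 2.3364 bits, D_KL(Q||P) = 0.9199 bits. No — D_KL(P||Q) ≠ D_KL(Q||P) for this pair.

D_KL(P||Q) = Σ P(x) log₂(P(x)/Q(x))

Computing term by term:
  P(1)·log₂(P(1)/Q(1)) = 0.5·log₂(0.5/0.0099) = 2.82918
  P(2)·log₂(P(2)/Q(2)) = 0.5·log₂(0.5/0.9901) = -0.49282

D_KL(P||Q) = 2.82918 - 0.49282 = 2.33636 ≈ 2.3364 bits

D_KL(Q||P) = Σ Q(x) log₂(Q(x)/P(x))

Computing term by term:
  Q(1)·log₂(Q(1)/P(1)) = 0.0099·log₂(0.0099/0.5) = -0.05602
  Q(2)·log₂(Q(2)/P(2)) = 0.9901·log₂(0.9901/0.5) = 0.97589

D_KL(Q||P) = -0.05602 + 0.97589 = 0.91987 ≈ 0.9199 bits

These are NOT equal (difference: 1.4165 bits). KL divergence is asymmetric: D_KL(P||Q) ≠ D_KL(Q||P) in general.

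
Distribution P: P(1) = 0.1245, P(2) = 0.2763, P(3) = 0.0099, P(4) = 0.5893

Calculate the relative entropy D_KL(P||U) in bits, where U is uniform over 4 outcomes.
0.5975 bits

U(i) = 1/4 for all i

D_KL(P||U) = Σ P(x) log₂(P(x) / (1/4))
           = Σ P(x) log₂(P(x)) + log₂(4)
           = log₂(4) - H(P)

H(P) = -Σ P(x) log₂(P(x)):
  -P(1)·log₂(P(1)) = -(0.1245)·log₂(0.1245) = 0.37422
  -P(2)·log₂(P(2)) = -(0.2763)·log₂(0.2763) = 0.51273
  -P(3)·log₂(P(3)) = -(0.0099)·log₂(0.0099) = 0.06592
  -P(4)·log₂(P(4)) = -(0.5893)·log₂(0.5893) = 0.44959
H(P) = 0.37422 + 0.51273 + 0.06592 + 0.44959 = 1.40246 bits

log₂(4) = 2.00000 bits

D_KL(P||U) = 2.00000 - 1.40246 = 0.59754 ≈ 0.5975 bits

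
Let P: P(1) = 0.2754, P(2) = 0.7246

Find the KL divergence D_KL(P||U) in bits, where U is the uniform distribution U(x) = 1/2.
0.1509 bits

U(i) = 1/2 for all i

D_KL(P||U) = Σ P(x) log₂(P(x) / (1/2))
           = Σ P(x) log₂(P(x)) + log₂(2)
           = log₂(2) - H(P)

H(P) = -Σ P(x) log₂(P(x)):
  -P(1)·log₂(P(1)) = -(0.2754)·log₂(0.2754) = 0.51235
  -P(2)·log₂(P(2)) = -(0.7246)·log₂(0.7246) = 0.33675
H(P) = 0.51235 + 0.33675 = 0.84910 bits

log₂(2) = 1.00000 bits

D_KL(P||U) = 1.00000 - 0.84910 = 0.15090 ≈ 0.1509 bits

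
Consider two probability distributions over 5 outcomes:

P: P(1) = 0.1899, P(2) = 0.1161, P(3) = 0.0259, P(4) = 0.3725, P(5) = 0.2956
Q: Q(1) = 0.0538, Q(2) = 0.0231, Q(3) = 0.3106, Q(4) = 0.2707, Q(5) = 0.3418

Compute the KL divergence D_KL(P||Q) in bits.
0.6328 bits

D_KL(P||Q) = Σ P(x) log₂(P(x)/Q(x))

Computing term by term:
  P(1)·log₂(P(1)/Q(1)) = 0.1899·log₂(0.1899/0.0538) = 0.34553
  P(2)·log₂(P(2)/Q(2)) = 0.1161·log₂(0.1161/0.0231) = 0.27044
  P(3)·log₂(P(3)/Q(3)) = 0.0259·log₂(0.0259/0.3106) = -0.09283
  P(4)·log₂(P(4)/Q(4)) = 0.3725·log₂(0.3725/0.2707) = 0.17155
  P(5)·log₂(P(5)/Q(5)) = 0.2956·log₂(0.2956/0.3418) = -0.06193

D_KL(P||Q) = 0.34553 + 0.27044 - 0.09283 + 0.17155 - 0.06193 = 0.63276 ≈ 0.6328 bits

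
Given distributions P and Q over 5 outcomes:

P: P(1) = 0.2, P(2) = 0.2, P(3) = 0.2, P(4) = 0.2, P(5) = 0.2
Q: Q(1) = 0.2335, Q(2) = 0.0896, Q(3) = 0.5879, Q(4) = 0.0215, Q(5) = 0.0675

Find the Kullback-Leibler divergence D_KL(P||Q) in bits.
0.8328 bits

D_KL(P||Q) = Σ P(x) log₂(P(x)/Q(x))

Computing term by term:
  P(1)·log₂(P(1)/Q(1)) = 0.2·log₂(0.2/0.2335) = -0.04468
  P(2)·log₂(P(2)/Q(2)) = 0.2·log₂(0.2/0.0896) = 0.23169
  P(3)·log₂(P(3)/Q(3)) = 0.2·log₂(0.2/0.5879) = -0.31111
  P(4)·log₂(P(4)/Q(4)) = 0.2·log₂(0.2/0.0215) = 0.64352
  P(5)·log₂(P(5)/Q(5)) = 0.2·log₂(0.2/0.0675) = 0.31341

D_KL(P||Q) = -0.04468 + 0.23169 - 0.31111 + 0.64352 + 0.31341 = 0.83283 ≈ 0.8328 bits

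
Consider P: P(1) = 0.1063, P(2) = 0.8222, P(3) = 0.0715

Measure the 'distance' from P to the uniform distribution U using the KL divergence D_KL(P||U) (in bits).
0.7369 bits

U(i) = 1/3 for all i

D_KL(P||U) = Σ P(x) log₂(P(x) / (1/3))
           = Σ P(x) log₂(P(x)) + log₂(3)
           = log₂(3) - H(P)

H(P) = -Σ P(x) log₂(P(x)):
  -P(1)·log₂(P(1)) = -(0.1063)·log₂(0.1063) = 0.34375
  -P(2)·log₂(P(2)) = -(0.8222)·log₂(0.8222) = 0.23222
  -P(3)·log₂(P(3)) = -(0.0715)·log₂(0.0715) = 0.27212
H(P) = 0.34375 + 0.23222 + 0.27212 = 0.84809 bits

log₂(3) = 1.58496 bits

D_KL(P||U) = 1.58496 - 0.84809 = 0.73687 ≈ 0.7369 bits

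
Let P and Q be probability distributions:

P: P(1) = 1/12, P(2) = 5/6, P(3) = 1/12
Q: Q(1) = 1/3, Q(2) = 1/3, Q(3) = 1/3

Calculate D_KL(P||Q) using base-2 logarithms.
0.7683 bits

D_KL(P||Q) = Σ P(x) log₂(P(x)/Q(x))

Computing term by term:
  P(1)·log₂(P(1)/Q(1)) = (1/12)·log₂((1/12)/(1/3)) = -0.16667
  P(2)·log₂(P(2)/Q(2)) = (5/6)·log₂((5/6)/(1/3)) = 1.10161
  P(3)·log₂(P(3)/Q(3)) = (1/12)·log₂((1/12)/(1/3)) = -0.16667

D_KL(P||Q) = -0.16667 + 1.10161 - 0.16667 = 0.76827 ≈ 0.7683 bits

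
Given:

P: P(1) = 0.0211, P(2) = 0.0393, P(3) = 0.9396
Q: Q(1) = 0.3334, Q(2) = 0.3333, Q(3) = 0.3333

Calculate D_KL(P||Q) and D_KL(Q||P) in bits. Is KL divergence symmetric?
D_KL(P||Q) = 1.1997 bits, D_KL(Q||P) = 1.8572 bits. No, KL divergence is not symmetric.

D_KL(P||Q) = Σ P(x) log₂(P(x)/Q(x))

Computing term by term:
  P(1)·log₂(P(1)/Q(1)) = 0.0211·log₂(0.0211/0.3334) = -0.08402
  P(2)·log₂(P(2)/Q(2)) = 0.0393·log₂(0.0393/0.3333) = -0.12121
  P(3)·log₂(P(3)/Q(3)) = 0.9396·log₂(0.9396/0.3333) = 1.40491

D_KL(P||Q) = -0.08402 - 0.12121 + 1.40491 = 1.19968 ≈ 1.1997 bits

D_KL(Q||P) = Σ Q(x) log₂(Q(x)/P(x))

Computing term by term:
  Q(1)·log₂(Q(1)/P(1)) = 0.3334·log₂(0.3334/0.0211) = 1.32758
  Q(2)·log₂(Q(2)/P(2)) = 0.3333·log₂(0.3333/0.0393) = 1.02797
  Q(3)·log₂(Q(3)/P(3)) = 0.3333·log₂(0.3333/0.9396) = -0.49836

D_KL(Q||P) = 1.32758 + 1.02797 - 0.49836 = 1.85719 ≈ 1.8572 bits

These are NOT equal (difference: 0.6575 bits). KL divergence is asymmetric: D_KL(P||Q) ≠ D_KL(Q||P) in general.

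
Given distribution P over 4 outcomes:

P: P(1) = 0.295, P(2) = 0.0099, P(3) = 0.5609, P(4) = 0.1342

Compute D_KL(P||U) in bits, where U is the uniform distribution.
0.5578 bits

U(i) = 1/4 for all i

D_KL(P||U) = Σ P(x) log₂(P(x) / (1/4))
           = Σ P(x) log₂(P(x)) + log₂(4)
           = log₂(4) - H(P)

H(P) = -Σ P(x) log₂(P(x)):
  -P(1)·log₂(P(1)) = -(0.295)·log₂(0.295) = 0.51956
  -P(2)·log₂(P(2)) = -(0.0099)·log₂(0.0099) = 0.06592
  -P(3)·log₂(P(3)) = -(0.5609)·log₂(0.5609) = 0.46789
  -P(4)·log₂(P(4)) = -(0.1342)·log₂(0.1342) = 0.38885
H(P) = 0.51956 + 0.06592 + 0.46789 + 0.38885 = 1.44222 bits

log₂(4) = 2.00000 bits

D_KL(P||U) = 2.00000 - 1.44222 = 0.55778 ≈ 0.5578 bits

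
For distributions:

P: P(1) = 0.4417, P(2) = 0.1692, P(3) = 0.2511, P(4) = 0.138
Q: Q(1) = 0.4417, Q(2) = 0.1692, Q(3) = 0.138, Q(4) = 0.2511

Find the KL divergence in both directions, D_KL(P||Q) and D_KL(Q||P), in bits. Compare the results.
D_KL(P||Q) = 0.0977 bits, D_KL(Q||P) = 0.0977 bits. The two directions give exactly the same value for this pair.

D_KL(P||Q) = Σ P(x) log₂(P(x)/Q(x))

Computing term by term:
  P(1)·log₂(P(1)/Q(1)) = 0.4417·log₂(0.4417/0.4417) = 0.00000
  P(2)·log₂(P(2)/Q(2)) = 0.1692·log₂(0.1692/0.1692) = 0.00000
  P(3)·log₂(P(3)/Q(3)) = 0.2511·log₂(0.2511/0.138) = 0.21685
  P(4)·log₂(P(4)/Q(4)) = 0.138·log₂(0.138/0.2511) = -0.11918

D_KL(P||Q) = 0.00000 + 0.00000 + 0.21685 - 0.11918 = 0.09767 ≈ 0.0977 bits

D_KL(Q||P) = Σ Q(x) log₂(Q(x)/P(x))

Computing term by term:
  Q(1)·log₂(Q(1)/P(1)) = 0.4417·log₂(0.4417/0.4417) = 0.00000
  Q(2)·log₂(Q(2)/P(2)) = 0.1692·log₂(0.1692/0.1692) = 0.00000
  Q(3)·log₂(Q(3)/P(3)) = 0.138·log₂(0.138/0.2511) = -0.11918
  Q(4)·log₂(Q(4)/P(4)) = 0.2511·log₂(0.2511/0.138) = 0.21685

D_KL(Q||P) = 0.00000 + 0.00000 - 0.11918 + 0.21685 = 0.09767 ≈ 0.0977 bits

These ARE equal here. Q is P with outcomes relabeled (Q(3) = P(4), Q(4) = P(3)) by a relabeling that is its own inverse, so the two sums contain exactly the same terms in a different order. This is a special case — KL divergence is not symmetric in general: D_KL(P||Q) ≠ D_KL(Q||P) for most P, Q.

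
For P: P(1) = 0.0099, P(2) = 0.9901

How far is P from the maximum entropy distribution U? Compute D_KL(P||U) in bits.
0.9199 bits

U(i) = 1/2 for all i

D_KL(P||U) = Σ P(x) log₂(P(x) / (1/2))
           = Σ P(x) log₂(P(x)) + log₂(2)
           = log₂(2) - H(P)

H(P) = -Σ P(x) log₂(P(x)):
  -P(1)·log₂(P(1)) = -(0.0099)·log₂(0.0099) = 0.06592
  -P(2)·log₂(P(2)) = -(0.9901)·log₂(0.9901) = 0.01421
H(P) = 0.06592 + 0.01421 = 0.08013 bits

log₂(2) = 1.00000 bits

D_KL(P||U) = 1.00000 - 0.08013 = 0.91987 ≈ 0.9199 bits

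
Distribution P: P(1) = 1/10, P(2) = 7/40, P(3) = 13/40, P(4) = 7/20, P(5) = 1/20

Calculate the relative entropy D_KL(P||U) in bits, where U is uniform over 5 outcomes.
0.2765 bits

U(i) = 1/5 for all i

D_KL(P||U) = Σ P(x) log₂(P(x) / (1/5))
           = Σ P(x) log₂(P(x)) + log₂(5)
           = log₂(5) - H(P)

H(P) = -Σ P(x) log₂(P(x)):
  -P(1)·log₂(P(1)) = -(1/10)·log₂(1/10) = 0.33219
  -P(2)·log₂(P(2)) = -(7/40)·log₂(7/40) = 0.44005
  -P(3)·log₂(P(3)) = -(13/40)·log₂(13/40) = 0.52698
  -P(4)·log₂(P(4)) = -(7/20)·log₂(7/20) = 0.53010
  -P(5)·log₂(P(5)) = -(1/20)·log₂(1/20) = 0.21610
H(P) = 0.33219 + 0.44005 + 0.52698 + 0.53010 + 0.21610 = 2.04542 bits

log₂(5) = 2.32193 bits

D_KL(P||U) = 2.32193 - 2.04542 = 0.27651 ≈ 0.2765 bits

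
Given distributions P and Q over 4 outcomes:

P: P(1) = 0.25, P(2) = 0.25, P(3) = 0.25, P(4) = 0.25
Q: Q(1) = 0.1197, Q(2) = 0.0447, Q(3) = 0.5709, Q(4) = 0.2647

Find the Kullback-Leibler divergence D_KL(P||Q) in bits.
0.5681 bits

D_KL(P||Q) = Σ P(x) log₂(P(x)/Q(x))

Computing term by term:
  P(1)·log₂(P(1)/Q(1)) = 0.25·log₂(0.25/0.1197) = 0.26563
  P(2)·log₂(P(2)/Q(2)) = 0.25·log₂(0.25/0.0447) = 0.62090
  P(3)·log₂(P(3)/Q(3)) = 0.25·log₂(0.25/0.5709) = -0.29783
  P(4)·log₂(P(4)/Q(4)) = 0.25·log₂(0.25/0.2647) = -0.02061

D_KL(P||Q) = 0.26563 + 0.62090 - 0.29783 - 0.02061 = 0.56809 ≈ 0.5681 bits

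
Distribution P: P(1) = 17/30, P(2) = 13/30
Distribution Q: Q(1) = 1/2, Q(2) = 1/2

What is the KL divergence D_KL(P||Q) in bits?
0.0129 bits

D_KL(P||Q) = Σ P(x) log₂(P(x)/Q(x))

Computing term by term:
  P(1)·log₂(P(1)/Q(1)) = (17/30)·log₂((17/30)/(1/2)) = 0.10232
  P(2)·log₂(P(2)/Q(2)) = (13/30)·log₂((13/30)/(1/2)) = -0.08946

D_KL(P||Q) = 0.10232 - 0.08946 = 0.01286 ≈ 0.0129 bits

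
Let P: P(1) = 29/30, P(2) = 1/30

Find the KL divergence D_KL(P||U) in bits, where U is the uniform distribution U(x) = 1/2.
0.7892 bits

U(i) = 1/2 for all i

D_KL(P||U) = Σ P(x) log₂(P(x) / (1/2))
           = Σ P(x) log₂(P(x)) + log₂(2)
           = log₂(2) - H(P)

H(P) = -Σ P(x) log₂(P(x)):
  -P(1)·log₂(P(1)) = -(29/30)·log₂(29/30) = 0.04728
  -P(2)·log₂(P(2)) = -(1/30)·log₂(1/30) = 0.16356
H(P) = 0.04728 + 0.16356 = 0.21084 bits

log₂(2) = 1.00000 bits

D_KL(P||U) = 1.00000 - 0.21084 = 0.78916 ≈ 0.7892 bits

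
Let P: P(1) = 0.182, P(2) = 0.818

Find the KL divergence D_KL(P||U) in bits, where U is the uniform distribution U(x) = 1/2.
0.3156 bits

U(i) = 1/2 for all i

D_KL(P||U) = Σ P(x) log₂(P(x) / (1/2))
           = Σ P(x) log₂(P(x)) + log₂(2)
           = log₂(2) - H(P)

H(P) = -Σ P(x) log₂(P(x)):
  -P(1)·log₂(P(1)) = -(0.182)·log₂(0.182) = 0.44735
  -P(2)·log₂(P(2)) = -(0.818)·log₂(0.818) = 0.23708
H(P) = 0.44735 + 0.23708 = 0.68443 bits

log₂(2) = 1.00000 bits

D_KL(P||U) = 1.00000 - 0.68443 = 0.31557 ≈ 0.3156 bits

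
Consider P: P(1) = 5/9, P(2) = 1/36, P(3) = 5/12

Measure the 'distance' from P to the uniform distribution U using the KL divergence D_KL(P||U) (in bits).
0.4440 bits

U(i) = 1/3 for all i

D_KL(P||U) = Σ P(x) log₂(P(x) / (1/3))
           = Σ P(x) log₂(P(x)) + log₂(3)
           = log₂(3) - H(P)

H(P) = -Σ P(x) log₂(P(x)):
  -P(1)·log₂(P(1)) = -(5/9)·log₂(5/9) = 0.47111
  -P(2)·log₂(P(2)) = -(1/36)·log₂(1/36) = 0.14361
  -P(3)·log₂(P(3)) = -(5/12)·log₂(5/12) = 0.52626
H(P) = 0.47111 + 0.14361 + 0.52626 = 1.14098 bits

log₂(3) = 1.58496 bits

D_KL(P||U) = 1.58496 - 1.14098 = 0.44398 ≈ 0.4440 bits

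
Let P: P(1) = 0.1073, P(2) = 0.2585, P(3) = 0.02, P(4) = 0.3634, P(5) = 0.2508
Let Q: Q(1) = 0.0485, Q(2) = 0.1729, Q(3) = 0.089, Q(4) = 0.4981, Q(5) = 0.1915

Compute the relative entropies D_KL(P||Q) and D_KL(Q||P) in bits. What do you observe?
D_KL(P||Q) = 0.1621 bits, D_KL(Q||P) = 0.1879 bits. The two directions give different values (D_KL(Q||P) exceeds D_KL(P||Q) by 0.0258 bits): KL divergence is asymmetric.

D_KL(P||Q) = Σ P(x) log₂(P(x)/Q(x))

Computing term by term:
  P(1)·log₂(P(1)/Q(1)) = 0.1073·log₂(0.1073/0.0485) = 0.12292
  P(2)·log₂(P(2)/Q(2)) = 0.2585·log₂(0.2585/0.1729) = 0.14999
  P(3)·log₂(P(3)/Q(3)) = 0.02·log₂(0.02/0.089) = -0.04308
  P(4)·log₂(P(4)/Q(4)) = 0.3634·log₂(0.3634/0.4981) = -0.16530
  P(5)·log₂(P(5)/Q(5)) = 0.2508·log₂(0.2508/0.1915) = 0.09761

D_KL(P||Q) = 0.12292 + 0.14999 - 0.04308 - 0.16530 + 0.09761 = 0.16214 ≈ 0.1621 bits

D_KL(Q||P) = Σ Q(x) log₂(Q(x)/P(x))

Computing term by term:
  Q(1)·log₂(Q(1)/P(1)) = 0.0485·log₂(0.0485/0.1073) = -0.05556
  Q(2)·log₂(Q(2)/P(2)) = 0.1729·log₂(0.1729/0.2585) = -0.10032
  Q(3)·log₂(Q(3)/P(3)) = 0.089·log₂(0.089/0.02) = 0.19169
  Q(4)·log₂(Q(4)/P(4)) = 0.4981·log₂(0.4981/0.3634) = 0.22657
  Q(5)·log₂(Q(5)/P(5)) = 0.1915·log₂(0.1915/0.2508) = -0.07453

D_KL(Q||P) = -0.05556 - 0.10032 + 0.19169 + 0.22657 - 0.07453 = 0.18785 ≈ 0.1879 bits

These are NOT equal (difference: 0.0258 bits). KL divergence is asymmetric: D_KL(P||Q) ≠ D_KL(Q||P) in general.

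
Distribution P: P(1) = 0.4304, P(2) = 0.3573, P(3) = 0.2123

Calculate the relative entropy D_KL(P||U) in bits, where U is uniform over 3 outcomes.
0.0563 bits

U(i) = 1/3 for all i

D_KL(P||U) = Σ P(x) log₂(P(x) / (1/3))
           = Σ P(x) log₂(P(x)) + log₂(3)
           = log₂(3) - H(P)

H(P) = -Σ P(x) log₂(P(x)):
  -P(1)·log₂(P(1)) = -(0.4304)·log₂(0.4304) = 0.52347
  -P(2)·log₂(P(2)) = -(0.3573)·log₂(0.3573) = 0.53052
  -P(3)·log₂(P(3)) = -(0.2123)·log₂(0.2123) = 0.47467
H(P) = 0.52347 + 0.53052 + 0.47467 = 1.52866 bits

log₂(3) = 1.58496 bits

D_KL(P||U) = 1.58496 - 1.52866 = 0.05630 ≈ 0.0563 bits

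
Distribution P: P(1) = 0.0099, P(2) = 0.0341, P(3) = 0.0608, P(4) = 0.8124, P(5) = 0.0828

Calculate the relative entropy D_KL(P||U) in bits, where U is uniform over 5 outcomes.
1.3031 bits

U(i) = 1/5 for all i

D_KL(P||U) = Σ P(x) log₂(P(x) / (1/5))
           = Σ P(x) log₂(P(x)) + log₂(5)
           = log₂(5) - H(P)

H(P) = -Σ P(x) log₂(P(x)):
  -P(1)·log₂(P(1)) = -(0.0099)·log₂(0.0099) = 0.06592
  -P(2)·log₂(P(2)) = -(0.0341)·log₂(0.0341) = 0.16621
  -P(3)·log₂(P(3)) = -(0.0608)·log₂(0.0608) = 0.24562
  -P(4)·log₂(P(4)) = -(0.8124)·log₂(0.8124) = 0.24351
  -P(5)·log₂(P(5)) = -(0.0828)·log₂(0.0828) = 0.29760
H(P) = 0.06592 + 0.16621 + 0.24562 + 0.24351 + 0.29760 = 1.01886 bits

log₂(5) = 2.32193 bits

D_KL(P||U) = 2.32193 - 1.01886 = 1.30307 ≈ 1.3031 bits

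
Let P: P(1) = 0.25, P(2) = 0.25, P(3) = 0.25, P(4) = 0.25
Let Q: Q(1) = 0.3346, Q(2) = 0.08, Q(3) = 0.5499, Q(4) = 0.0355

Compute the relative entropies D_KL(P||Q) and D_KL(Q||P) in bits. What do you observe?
D_KL(P||Q) = 0.7255 bits, D_KL(Q||P) = 0.5346 bits. The two directions give different values (D_KL(P||Q) exceeds D_KL(Q||P) by 0.1909 bits): KL divergence is asymmetric.

D_KL(P||Q) = Σ P(x) log₂(P(x)/Q(x))

Computing term by term:
  P(1)·log₂(P(1)/Q(1)) = 0.25·log₂(0.25/0.3346) = -0.10513
  P(2)·log₂(P(2)/Q(2)) = 0.25·log₂(0.25/0.08) = 0.41096
  P(3)·log₂(P(3)/Q(3)) = 0.25·log₂(0.25/0.5499) = -0.28431
  P(4)·log₂(P(4)/Q(4)) = 0.25·log₂(0.25/0.0355) = 0.70401

D_KL(P||Q) = -0.10513 + 0.41096 - 0.28431 + 0.70401 = 0.72553 ≈ 0.7255 bits

D_KL(Q||P) = Σ Q(x) log₂(Q(x)/P(x))

Computing term by term:
  Q(1)·log₂(Q(1)/P(1)) = 0.3346·log₂(0.3346/0.25) = 0.14070
  Q(2)·log₂(Q(2)/P(2)) = 0.08·log₂(0.08/0.25) = -0.13151
  Q(3)·log₂(Q(3)/P(3)) = 0.5499·log₂(0.5499/0.25) = 0.62537
  Q(4)·log₂(Q(4)/P(4)) = 0.0355·log₂(0.0355/0.25) = -0.09997

D_KL(Q||P) = 0.14070 - 0.13151 + 0.62537 - 0.09997 = 0.53459 ≈ 0.5346 bits

These are NOT equal (difference: 0.1909 bits). KL divergence is asymmetric: D_KL(P||Q) ≠ D_KL(Q||P) in general.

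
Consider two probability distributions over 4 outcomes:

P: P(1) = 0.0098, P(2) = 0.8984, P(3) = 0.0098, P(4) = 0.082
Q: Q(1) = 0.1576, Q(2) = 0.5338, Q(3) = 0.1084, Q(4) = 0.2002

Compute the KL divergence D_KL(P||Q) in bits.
0.4959 bits

D_KL(P||Q) = Σ P(x) log₂(P(x)/Q(x))

Computing term by term:
  P(1)·log₂(P(1)/Q(1)) = 0.0098·log₂(0.0098/0.1576) = -0.03927
  P(2)·log₂(P(2)/Q(2)) = 0.8984·log₂(0.8984/0.5338) = 0.67475
  P(3)·log₂(P(3)/Q(3)) = 0.0098·log₂(0.0098/0.1084) = -0.03398
  P(4)·log₂(P(4)/Q(4)) = 0.082·log₂(0.082/0.2002) = -0.10560

D_KL(P||Q) = -0.03927 + 0.67475 - 0.03398 - 0.10560 = 0.49590 ≈ 0.4959 bits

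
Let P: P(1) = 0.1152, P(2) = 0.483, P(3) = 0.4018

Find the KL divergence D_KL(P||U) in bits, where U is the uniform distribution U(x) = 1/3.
0.1901 bits

U(i) = 1/3 for all i

D_KL(P||U) = Σ P(x) log₂(P(x) / (1/3))
           = Σ P(x) log₂(P(x)) + log₂(3)
           = log₂(3) - H(P)

H(P) = -Σ P(x) log₂(P(x)):
  -P(1)·log₂(P(1)) = -(0.1152)·log₂(0.1152) = 0.35917
  -P(2)·log₂(P(2)) = -(0.483)·log₂(0.483) = 0.50710
  -P(3)·log₂(P(3)) = -(0.4018)·log₂(0.4018) = 0.52855
H(P) = 0.35917 + 0.50710 + 0.52855 = 1.39482 bits

log₂(3) = 1.58496 bits

D_KL(P||U) = 1.58496 - 1.39482 = 0.19014 ≈ 0.1901 bits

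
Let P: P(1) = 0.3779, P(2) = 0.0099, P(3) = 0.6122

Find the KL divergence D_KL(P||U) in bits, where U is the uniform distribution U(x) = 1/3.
0.5551 bits

U(i) = 1/3 for all i

D_KL(P||U) = Σ P(x) log₂(P(x) / (1/3))
           = Σ P(x) log₂(P(x)) + log₂(3)
           = log₂(3) - H(P)

H(P) = -Σ P(x) log₂(P(x)):
  -P(1)·log₂(P(1)) = -(0.3779)·log₂(0.3779) = 0.53054
  -P(2)·log₂(P(2)) = -(0.0099)·log₂(0.0099) = 0.06592
  -P(3)·log₂(P(3)) = -(0.6122)·log₂(0.6122) = 0.43339
H(P) = 0.53054 + 0.06592 + 0.43339 = 1.02985 bits

log₂(3) = 1.58496 bits

D_KL(P||U) = 1.58496 - 1.02985 = 0.55511 ≈ 0.5551 bits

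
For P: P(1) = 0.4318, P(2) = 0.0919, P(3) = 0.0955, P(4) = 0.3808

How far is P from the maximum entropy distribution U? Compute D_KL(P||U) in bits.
0.3064 bits

U(i) = 1/4 for all i

D_KL(P||U) = Σ P(x) log₂(P(x) / (1/4))
           = Σ P(x) log₂(P(x)) + log₂(4)
           = log₂(4) - H(P)

H(P) = -Σ P(x) log₂(P(x)):
  -P(1)·log₂(P(1)) = -(0.4318)·log₂(0.4318) = 0.52315
  -P(2)·log₂(P(2)) = -(0.0919)·log₂(0.0919) = 0.31648
  -P(3)·log₂(P(3)) = -(0.0955)·log₂(0.0955) = 0.32359
  -P(4)·log₂(P(4)) = -(0.3808)·log₂(0.3808) = 0.53041
H(P) = 0.52315 + 0.31648 + 0.32359 + 0.53041 = 1.69363 bits

log₂(4) = 2.00000 bits

D_KL(P||U) = 2.00000 - 1.69363 = 0.30637 ≈ 0.3064 bits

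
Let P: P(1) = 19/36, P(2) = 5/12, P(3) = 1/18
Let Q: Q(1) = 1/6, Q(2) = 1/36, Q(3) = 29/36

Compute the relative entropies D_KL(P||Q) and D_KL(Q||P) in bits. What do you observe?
D_KL(P||Q) = 2.2912 bits, D_KL(Q||P) = 2.7221 bits. The two directions give different values (D_KL(Q||P) exceeds D_KL(P||Q) by 0.4309 bits): KL divergence is asymmetric.

D_KL(P||Q) = Σ P(x) log₂(P(x)/Q(x))

Computing term by term:
  P(1)·log₂(P(1)/Q(1)) = (19/36)·log₂((19/36)/(1/6)) = 0.87768
  P(2)·log₂(P(2)/Q(2)) = (5/12)·log₂((5/12)/(1/36)) = 1.62787
  P(3)·log₂(P(3)/Q(3)) = (1/18)·log₂((1/18)/(29/36)) = -0.21433

D_KL(P||Q) = 0.87768 + 1.62787 - 0.21433 = 2.29122 ≈ 2.2912 bits

D_KL(Q||P) = Σ Q(x) log₂(Q(x)/P(x))

Computing term by term:
  Q(1)·log₂(Q(1)/P(1)) = (1/6)·log₂((1/6)/(19/36)) = -0.27716
  Q(2)·log₂(Q(2)/P(2)) = (1/36)·log₂((1/36)/(5/12)) = -0.10852
  Q(3)·log₂(Q(3)/P(3)) = (29/36)·log₂((29/36)/(1/18)) = 3.10782

D_KL(Q||P) = -0.27716 - 0.10852 + 3.10782 = 2.72214 ≈ 2.7221 bits

These are NOT equal (difference: 0.4309 bits). KL divergence is asymmetric: D_KL(P||Q) ≠ D_KL(Q||P) in general.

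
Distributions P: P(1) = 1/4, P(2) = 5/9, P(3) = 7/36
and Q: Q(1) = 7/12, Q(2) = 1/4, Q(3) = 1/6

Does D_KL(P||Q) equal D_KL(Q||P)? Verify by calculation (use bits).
D_KL(P||Q) = 0.3776 bits, D_KL(Q||P) = 0.3880 bits. No — D_KL(P||Q) ≠ D_KL(Q||P) for this pair.

D_KL(P||Q) = Σ P(x) log₂(P(x)/Q(x))

Computing term by term:
  P(1)·log₂(P(1)/Q(1)) = (1/4)·log₂((1/4)/(7/12)) = -0.30560
  P(2)·log₂(P(2)/Q(2)) = (5/9)·log₂((5/9)/(1/4)) = 0.64000
  P(3)·log₂(P(3)/Q(3)) = (7/36)·log₂((7/36)/(1/6)) = 0.04324

D_KL(P||Q) = -0.30560 + 0.64000 + 0.04324 = 0.37764 ≈ 0.3776 bits

D_KL(Q||P) = Σ Q(x) log₂(Q(x)/P(x))

Computing term by term:
  Q(1)·log₂(Q(1)/P(1)) = (7/12)·log₂((7/12)/(1/4)) = 0.71306
  Q(2)·log₂(Q(2)/P(2)) = (1/4)·log₂((1/4)/(5/9)) = -0.28800
  Q(3)·log₂(Q(3)/P(3)) = (1/6)·log₂((1/6)/(7/36)) = -0.03707

D_KL(Q||P) = 0.71306 - 0.28800 - 0.03707 = 0.38799 ≈ 0.3880 bits

These are NOT equal (difference: 0.0104 bits). KL divergence is asymmetric: D_KL(P||Q) ≠ D_KL(Q||P) in general.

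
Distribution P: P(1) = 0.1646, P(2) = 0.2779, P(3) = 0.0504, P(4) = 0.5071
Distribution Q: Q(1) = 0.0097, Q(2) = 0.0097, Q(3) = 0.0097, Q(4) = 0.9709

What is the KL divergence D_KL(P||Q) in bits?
1.6622 bits

D_KL(P||Q) = Σ P(x) log₂(P(x)/Q(x))

Computing term by term:
  P(1)·log₂(P(1)/Q(1)) = 0.1646·log₂(0.1646/0.0097) = 0.67236
  P(2)·log₂(P(2)/Q(2)) = 0.2779·log₂(0.2779/0.0097) = 1.34516
  P(3)·log₂(P(3)/Q(3)) = 0.0504·log₂(0.0504/0.0097) = 0.11982
  P(4)·log₂(P(4)/Q(4)) = 0.5071·log₂(0.5071/0.9709) = -0.47518

D_KL(P||Q) = 0.67236 + 1.34516 + 0.11982 - 0.47518 = 1.66216 ≈ 1.6622 bits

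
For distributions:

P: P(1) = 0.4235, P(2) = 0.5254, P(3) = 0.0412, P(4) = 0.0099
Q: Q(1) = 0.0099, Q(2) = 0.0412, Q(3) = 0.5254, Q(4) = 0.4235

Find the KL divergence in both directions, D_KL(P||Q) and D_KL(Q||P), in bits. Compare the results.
D_KL(P||Q) = 4.0195 bits, D_KL(Q||P) = 4.0195 bits. The two directions give exactly the same value for this pair.

D_KL(P||Q) = Σ P(x) log₂(P(x)/Q(x))

Computing term by term:
  P(1)·log₂(P(1)/Q(1)) = 0.4235·log₂(0.4235/0.0099) = 2.29486
  P(2)·log₂(P(2)/Q(2)) = 0.5254·log₂(0.5254/0.0412) = 1.92964
  P(3)·log₂(P(3)/Q(3)) = 0.0412·log₂(0.0412/0.5254) = -0.15132
  P(4)·log₂(P(4)/Q(4)) = 0.0099·log₂(0.0099/0.4235) = -0.05365

D_KL(P||Q) = 2.29486 + 1.92964 - 0.15132 - 0.05365 = 4.01953 ≈ 4.0195 bits

D_KL(Q||P) = Σ Q(x) log₂(Q(x)/P(x))

Computing term by term:
  Q(1)·log₂(Q(1)/P(1)) = 0.0099·log₂(0.0099/0.4235) = -0.05365
  Q(2)·log₂(Q(2)/P(2)) = 0.0412·log₂(0.0412/0.5254) = -0.15132
  Q(3)·log₂(Q(3)/P(3)) = 0.5254·log₂(0.5254/0.0412) = 1.92964
  Q(4)·log₂(Q(4)/P(4)) = 0.4235·log₂(0.4235/0.0099) = 2.29486

D_KL(Q||P) = -0.05365 - 0.15132 + 1.92964 + 2.29486 = 4.01953 ≈ 4.0195 bits

These ARE equal here. Q is P with outcomes relabeled (Q(1) = P(4), Q(2) = P(3), Q(3) = P(2), Q(4) = P(1)) by a relabeling that is its own inverse, so the two sums contain exactly the same terms in a different order. This is a special case — KL divergence is not symmetric in general: D_KL(P||Q) ≠ D_KL(Q||P) for most P, Q.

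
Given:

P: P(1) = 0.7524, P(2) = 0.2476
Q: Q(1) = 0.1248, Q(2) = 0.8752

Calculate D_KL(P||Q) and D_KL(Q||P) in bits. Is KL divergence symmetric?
D_KL(P||Q) = 1.4991 bits, D_KL(Q||P) = 1.2708 bits. No, KL divergence is not symmetric.

D_KL(P||Q) = Σ P(x) log₂(P(x)/Q(x))

Computing term by term:
  P(1)·log₂(P(1)/Q(1)) = 0.7524·log₂(0.7524/0.1248) = 1.95013
  P(2)·log₂(P(2)/Q(2)) = 0.2476·log₂(0.2476/0.8752) = -0.45103

D_KL(P||Q) = 1.95013 - 0.45103 = 1.49910 ≈ 1.4991 bits

D_KL(Q||P) = Σ Q(x) log₂(Q(x)/P(x))

Computing term by term:
  Q(1)·log₂(Q(1)/P(1)) = 0.1248·log₂(0.1248/0.7524) = -0.32347
  Q(2)·log₂(Q(2)/P(2)) = 0.8752·log₂(0.8752/0.2476) = 1.59427

D_KL(Q||P) = -0.32347 + 1.59427 = 1.27080 ≈ 1.2708 bits

These are NOT equal (difference: 0.2283 bits). KL divergence is asymmetric: D_KL(P||Q) ≠ D_KL(Q||P) in general.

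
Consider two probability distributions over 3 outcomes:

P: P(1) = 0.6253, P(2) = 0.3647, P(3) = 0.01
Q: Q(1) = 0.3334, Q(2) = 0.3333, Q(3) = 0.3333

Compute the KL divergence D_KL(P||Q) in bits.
0.5641 bits

D_KL(P||Q) = Σ P(x) log₂(P(x)/Q(x))

Computing term by term:
  P(1)·log₂(P(1)/Q(1)) = 0.6253·log₂(0.6253/0.3334) = 0.56733
  P(2)·log₂(P(2)/Q(2)) = 0.3647·log₂(0.3647/0.3333) = 0.04737
  P(3)·log₂(P(3)/Q(3)) = 0.01·log₂(0.01/0.3333) = -0.05059

D_KL(P||Q) = 0.56733 + 0.04737 - 0.05059 = 0.56411 ≈ 0.5641 bits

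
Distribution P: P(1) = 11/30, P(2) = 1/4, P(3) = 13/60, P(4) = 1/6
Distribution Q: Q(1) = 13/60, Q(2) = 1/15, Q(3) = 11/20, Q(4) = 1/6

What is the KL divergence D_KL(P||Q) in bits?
0.4638 bits

D_KL(P||Q) = Σ P(x) log₂(P(x)/Q(x))

Computing term by term:
  P(1)·log₂(P(1)/Q(1)) = (11/30)·log₂((11/30)/(13/60)) = 0.27830
  P(2)·log₂(P(2)/Q(2)) = (1/4)·log₂((1/4)/(1/15)) = 0.47672
  P(3)·log₂(P(3)/Q(3)) = (13/60)·log₂((13/60)/(11/20)) = -0.29119
  P(4)·log₂(P(4)/Q(4)) = (1/6)·log₂((1/6)/(1/6)) = 0.00000

D_KL(P||Q) = 0.27830 + 0.47672 - 0.29119 + 0.00000 = 0.46383 ≈ 0.4638 bits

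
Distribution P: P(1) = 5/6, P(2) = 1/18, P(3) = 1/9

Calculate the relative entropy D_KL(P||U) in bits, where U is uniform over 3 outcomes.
0.7819 bits

U(i) = 1/3 for all i

D_KL(P||U) = Σ P(x) log₂(P(x) / (1/3))
           = Σ P(x) log₂(P(x)) + log₂(3)
           = log₂(3) - H(P)

H(P) = -Σ P(x) log₂(P(x)):
  -P(1)·log₂(P(1)) = -(5/6)·log₂(5/6) = 0.21920
  -P(2)·log₂(P(2)) = -(1/18)·log₂(1/18) = 0.23166
  -P(3)·log₂(P(3)) = -(1/9)·log₂(1/9) = 0.35221
H(P) = 0.21920 + 0.23166 + 0.35221 = 0.80307 bits

log₂(3) = 1.58496 bits

D_KL(P||U) = 1.58496 - 0.80307 = 0.78189 ≈ 0.7819 bits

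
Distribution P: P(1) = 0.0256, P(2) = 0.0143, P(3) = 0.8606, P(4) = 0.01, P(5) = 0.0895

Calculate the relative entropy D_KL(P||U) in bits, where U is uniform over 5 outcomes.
1.5345 bits

U(i) = 1/5 for all i

D_KL(P||U) = Σ P(x) log₂(P(x) / (1/5))
           = Σ P(x) log₂(P(x)) + log₂(5)
           = log₂(5) - H(P)

H(P) = -Σ P(x) log₂(P(x)):
  -P(1)·log₂(P(1)) = -(0.0256)·log₂(0.0256) = 0.13537
  -P(2)·log₂(P(2)) = -(0.0143)·log₂(0.0143) = 0.08763
  -P(3)·log₂(P(3)) = -(0.8606)·log₂(0.8606) = 0.18639
  -P(4)·log₂(P(4)) = -(0.01)·log₂(0.01) = 0.06644
  -P(5)·log₂(P(5)) = -(0.0895)·log₂(0.0895) = 0.31164
H(P) = 0.13537 + 0.08763 + 0.18639 + 0.06644 + 0.31164 = 0.78747 bits

log₂(5) = 2.32193 bits

D_KL(P||U) = 2.32193 - 0.78747 = 1.53446 ≈ 1.5345 bits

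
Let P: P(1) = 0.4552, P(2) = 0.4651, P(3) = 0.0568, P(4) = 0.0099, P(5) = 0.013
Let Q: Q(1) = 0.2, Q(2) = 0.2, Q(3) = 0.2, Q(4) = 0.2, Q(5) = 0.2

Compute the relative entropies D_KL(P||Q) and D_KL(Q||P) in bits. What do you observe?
D_KL(P||Q) = 0.9090 bits, D_KL(Q||P) = 1.5384 bits. The two directions give different values (D_KL(Q||P) exceeds D_KL(P||Q) by 0.6294 bits): KL divergence is asymmetric.

D_KL(P||Q) = Σ P(x) log₂(P(x)/Q(x))

Computing term by term:
  P(1)·log₂(P(1)/Q(1)) = 0.4552·log₂(0.4552/0.2) = 0.54010
  P(2)·log₂(P(2)/Q(2)) = 0.4651·log₂(0.4651/0.2) = 0.56628
  P(3)·log₂(P(3)/Q(3)) = 0.0568·log₂(0.0568/0.2) = -0.10315
  P(4)·log₂(P(4)/Q(4)) = 0.0099·log₂(0.0099/0.2) = -0.04293
  P(5)·log₂(P(5)/Q(5)) = 0.013·log₂(0.013/0.2) = -0.05126

D_KL(P||Q) = 0.54010 + 0.56628 - 0.10315 - 0.04293 - 0.05126 = 0.90904 ≈ 0.9090 bits

D_KL(Q||P) = Σ Q(x) log₂(Q(x)/P(x))

Computing term by term:
  Q(1)·log₂(Q(1)/P(1)) = 0.2·log₂(0.2/0.4552) = -0.23730
  Q(2)·log₂(Q(2)/P(2)) = 0.2·log₂(0.2/0.4651) = -0.24351
  Q(3)·log₂(Q(3)/P(3)) = 0.2·log₂(0.2/0.0568) = 0.36321
  Q(4)·log₂(Q(4)/P(4)) = 0.2·log₂(0.2/0.0099) = 0.86729
  Q(5)·log₂(Q(5)/P(5)) = 0.2·log₂(0.2/0.013) = 0.78868

D_KL(Q||P) = -0.23730 - 0.24351 + 0.36321 + 0.86729 + 0.78868 = 1.53837 ≈ 1.5384 bits

These are NOT equal (difference: 0.6294 bits). KL divergence is asymmetric: D_KL(P||Q) ≠ D_KL(Q||P) in general.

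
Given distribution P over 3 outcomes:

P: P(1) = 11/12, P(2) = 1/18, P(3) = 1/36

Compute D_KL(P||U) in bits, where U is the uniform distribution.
1.0946 bits

U(i) = 1/3 for all i

D_KL(P||U) = Σ P(x) log₂(P(x) / (1/3))
           = Σ P(x) log₂(P(x)) + log₂(3)
           = log₂(3) - H(P)

H(P) = -Σ P(x) log₂(P(x)):
  -P(1)·log₂(P(1)) = -(11/12)·log₂(11/12) = 0.11507
  -P(2)·log₂(P(2)) = -(1/18)·log₂(1/18) = 0.23166
  -P(3)·log₂(P(3)) = -(1/36)·log₂(1/36) = 0.14361
H(P) = 0.11507 + 0.23166 + 0.14361 = 0.49034 bits

log₂(3) = 1.58496 bits

D_KL(P||U) = 1.58496 - 0.49034 = 1.09462 ≈ 1.0946 bits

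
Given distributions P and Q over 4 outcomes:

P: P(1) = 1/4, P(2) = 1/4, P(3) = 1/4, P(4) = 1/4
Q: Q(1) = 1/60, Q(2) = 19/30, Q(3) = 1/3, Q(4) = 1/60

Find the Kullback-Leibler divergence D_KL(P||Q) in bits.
1.5144 bits

D_KL(P||Q) = Σ P(x) log₂(P(x)/Q(x))

Computing term by term:
  P(1)·log₂(P(1)/Q(1)) = (1/4)·log₂((1/4)/(1/60)) = 0.97672
  P(2)·log₂(P(2)/Q(2)) = (1/4)·log₂((1/4)/(19/30)) = -0.33526
  P(3)·log₂(P(3)/Q(3)) = (1/4)·log₂((1/4)/(1/3)) = -0.10376
  P(4)·log₂(P(4)/Q(4)) = (1/4)·log₂((1/4)/(1/60)) = 0.97672

D_KL(P||Q) = 0.97672 - 0.33526 - 0.10376 + 0.97672 = 1.51442 ≈ 1.5144 bits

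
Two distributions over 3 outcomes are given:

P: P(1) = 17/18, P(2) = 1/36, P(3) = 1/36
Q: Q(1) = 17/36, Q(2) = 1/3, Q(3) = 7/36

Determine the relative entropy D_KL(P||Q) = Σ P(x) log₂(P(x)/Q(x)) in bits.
0.7669 bits

D_KL(P||Q) = Σ P(x) log₂(P(x)/Q(x))

Computing term by term:
  P(1)·log₂(P(1)/Q(1)) = (17/18)·log₂((17/18)/(17/36)) = 0.94444
  P(2)·log₂(P(2)/Q(2)) = (1/36)·log₂((1/36)/(1/3)) = -0.09958
  P(3)·log₂(P(3)/Q(3)) = (1/36)·log₂((1/36)/(7/36)) = -0.07798

D_KL(P||Q) = 0.94444 - 0.09958 - 0.07798 = 0.76688 ≈ 0.7669 bits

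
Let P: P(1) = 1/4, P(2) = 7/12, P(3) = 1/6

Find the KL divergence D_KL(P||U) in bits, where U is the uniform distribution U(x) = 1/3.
0.2005 bits

U(i) = 1/3 for all i

D_KL(P||U) = Σ P(x) log₂(P(x) / (1/3))
           = Σ P(x) log₂(P(x)) + log₂(3)
           = log₂(3) - H(P)

H(P) = -Σ P(x) log₂(P(x)):
  -P(1)·log₂(P(1)) = -(1/4)·log₂(1/4) = 0.50000
  -P(2)·log₂(P(2)) = -(7/12)·log₂(7/12) = 0.45360
  -P(3)·log₂(P(3)) = -(1/6)·log₂(1/6) = 0.43083
H(P) = 0.50000 + 0.45360 + 0.43083 = 1.38443 bits

log₂(3) = 1.58496 bits

D_KL(P||U) = 1.58496 - 1.38443 = 0.20053 ≈ 0.2005 bits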